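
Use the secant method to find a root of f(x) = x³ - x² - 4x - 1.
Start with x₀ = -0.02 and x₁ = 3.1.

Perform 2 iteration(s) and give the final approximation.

f(x) = x³ - x² - 4x - 1
x₀ = -0.02, x₁ = 3.1

Secant formula: x_{n+1} = x_n - f(x_n)(x_n - x_{n-1})/(f(x_n) - f(x_{n-1}))

Iteration 1:
  f(-0.020000) = -0.920408
  f(3.100000) = 6.781000
  x_2 = 3.100000 - 6.781000×(3.100000 - (-0.020000))/(6.781000 - (-0.920408))
       = 0.352876
Iteration 2:
  f(3.100000) = 6.781000
  f(0.352876) = -2.492086
  x_3 = 0.352876 - (-2.492086)×(0.352876 - 3.100000)/(-2.492086 - 6.781000)
       = 1.091149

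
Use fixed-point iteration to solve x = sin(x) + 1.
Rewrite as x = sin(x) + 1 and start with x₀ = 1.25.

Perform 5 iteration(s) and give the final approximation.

Equation: x = sin(x) + 1
Fixed-point form: x = sin(x) + 1
x₀ = 1.25

x_1 = g(1.250000) = 1.948985
x_2 = g(1.948985) = 1.929335
x_3 = g(1.929335) = 1.936411
x_4 = g(1.936411) = 1.933904
x_5 = g(1.933904) = 1.934797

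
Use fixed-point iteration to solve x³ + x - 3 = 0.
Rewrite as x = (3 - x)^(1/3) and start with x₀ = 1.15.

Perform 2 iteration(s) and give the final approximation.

Equation: x³ + x - 3 = 0
Fixed-point form: x = (3 - x)^(1/3)
x₀ = 1.15

x_1 = g(1.150000) = 1.227601
x_2 = g(1.227601) = 1.210191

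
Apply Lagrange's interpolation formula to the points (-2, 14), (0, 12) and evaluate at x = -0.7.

Lagrange interpolation formula:
P(x) = Σ yᵢ × Lᵢ(x)
where Lᵢ(x) = Π_{j≠i} (x - xⱼ)/(xᵢ - xⱼ)

L_0(-0.7) = (-0.7 - 0)/(-2 - 0) = 0.350000
L_1(-0.7) = (-0.7 - (-2))/(0 - (-2)) = 0.650000

P(-0.7) = 14×L_0(-0.7) + 12×L_1(-0.7)
P(-0.7) = 12.700000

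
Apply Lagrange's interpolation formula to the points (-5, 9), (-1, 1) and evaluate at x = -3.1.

Lagrange interpolation formula:
P(x) = Σ yᵢ × Lᵢ(x)
where Lᵢ(x) = Π_{j≠i} (x - xⱼ)/(xᵢ - xⱼ)

L_0(-3.1) = (-3.1 - (-1))/(-5 - (-1)) = 0.525000
L_1(-3.1) = (-3.1 - (-5))/(-1 - (-5)) = 0.475000

P(-3.1) = 9×L_0(-3.1) + 1×L_1(-3.1)
P(-3.1) = 5.200000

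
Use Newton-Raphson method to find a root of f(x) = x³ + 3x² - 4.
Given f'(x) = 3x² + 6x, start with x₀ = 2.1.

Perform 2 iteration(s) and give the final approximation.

f(x) = x³ + 3x² - 4
f'(x) = 3x² + 6x
x₀ = 2.1

Newton-Raphson formula: x_{n+1} = x_n - f(x_n)/f'(x_n)

Iteration 1:
  f(2.100000) = 18.491000
  f'(2.100000) = 25.830000
  x_1 = 2.100000 - 18.491000/25.830000 = 1.384127
Iteration 2:
  f(1.384127) = 4.399143
  f'(1.384127) = 14.052184
  x_2 = 1.384127 - 4.399143/14.052184 = 1.071069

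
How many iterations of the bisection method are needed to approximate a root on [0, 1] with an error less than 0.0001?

We need (b-a)/2^n ≤ 0.0001
(1 - 0)/2^n ≤ 0.0001
1/2^n ≤ 0.0001
2^n ≥ 10000
n ≥ log₂(10000) = 13.29
n ≥ 14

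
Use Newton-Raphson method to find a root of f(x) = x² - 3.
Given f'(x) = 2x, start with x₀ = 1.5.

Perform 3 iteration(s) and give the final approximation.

f(x) = x² - 3
f'(x) = 2x
x₀ = 1.5

Newton-Raphson formula: x_{n+1} = x_n - f(x_n)/f'(x_n)

Iteration 1:
  f(1.500000) = -0.750000
  f'(1.500000) = 3.000000
  x_1 = 1.500000 - (-0.750000)/3.000000 = 1.750000
Iteration 2:
  f(1.750000) = 0.062500
  f'(1.750000) = 3.500000
  x_2 = 1.750000 - 0.062500/3.500000 = 1.732143
Iteration 3:
  f(1.732143) = 0.000319
  f'(1.732143) = 3.464286
  x_3 = 1.732143 - 0.000319/3.464286 = 1.732051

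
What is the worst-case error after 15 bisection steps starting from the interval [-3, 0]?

Bisection error bound: |error| ≤ (b-a)/2^n
|error| ≤ (0 - (-3))/2^15 = 3/2^15
|error| ≤ 0.0000915527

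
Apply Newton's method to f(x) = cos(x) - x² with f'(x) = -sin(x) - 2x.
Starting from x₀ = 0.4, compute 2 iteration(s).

f(x) = cos(x) - x²
f'(x) = -sin(x) - 2x
x₀ = 0.4

Newton-Raphson formula: x_{n+1} = x_n - f(x_n)/f'(x_n)

Iteration 1:
  f(0.400000) = 0.761061
  f'(0.400000) = -1.189418
  x_1 = 0.400000 - 0.761061/(-1.189418) = 1.039860
Iteration 2:
  f(1.039860) = -0.574967
  f'(1.039860) = -2.942053
  x_2 = 1.039860 - (-0.574967)/(-2.942053) = 0.844429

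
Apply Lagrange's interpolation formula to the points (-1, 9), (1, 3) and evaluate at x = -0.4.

Lagrange interpolation formula:
P(x) = Σ yᵢ × Lᵢ(x)
where Lᵢ(x) = Π_{j≠i} (x - xⱼ)/(xᵢ - xⱼ)

L_0(-0.4) = (-0.4 - 1)/(-1 - 1) = 0.700000
L_1(-0.4) = (-0.4 - (-1))/(1 - (-1)) = 0.300000

P(-0.4) = 9×L_0(-0.4) + 3×L_1(-0.4)
P(-0.4) = 7.200000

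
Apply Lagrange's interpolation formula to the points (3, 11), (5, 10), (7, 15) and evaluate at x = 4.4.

Lagrange interpolation formula:
P(x) = Σ yᵢ × Lᵢ(x)
where Lᵢ(x) = Π_{j≠i} (x - xⱼ)/(xᵢ - xⱼ)

L_0(4.4) = (4.4 - 5)/(3 - 5) × (4.4 - 7)/(3 - 7) = 0.195000
L_1(4.4) = (4.4 - 3)/(5 - 3) × (4.4 - 7)/(5 - 7) = 0.910000
L_2(4.4) = (4.4 - 3)/(7 - 3) × (4.4 - 5)/(7 - 5) = -0.105000

P(4.4) = 11×L_0(4.4) + 10×L_1(4.4) + 15×L_2(4.4)
P(4.4) = 9.670000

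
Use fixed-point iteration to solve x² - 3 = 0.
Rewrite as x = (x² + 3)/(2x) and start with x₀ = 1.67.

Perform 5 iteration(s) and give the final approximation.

Equation: x² - 3 = 0
Fixed-point form: x = (x² + 3)/(2x)
x₀ = 1.67

x_1 = g(1.670000) = 1.733204
x_2 = g(1.733204) = 1.732051
x_3 = g(1.732051) = 1.732051
x_4 = g(1.732051) = 1.732051
x_5 = g(1.732051) = 1.732051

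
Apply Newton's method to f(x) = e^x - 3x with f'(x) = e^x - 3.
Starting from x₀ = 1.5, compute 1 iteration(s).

f(x) = e^x - 3x
f'(x) = e^x - 3
x₀ = 1.5

Newton-Raphson formula: x_{n+1} = x_n - f(x_n)/f'(x_n)

Iteration 1:
  f(1.500000) = -0.018311
  f'(1.500000) = 1.481689
  x_1 = 1.500000 - (-0.018311)/1.481689 = 1.512358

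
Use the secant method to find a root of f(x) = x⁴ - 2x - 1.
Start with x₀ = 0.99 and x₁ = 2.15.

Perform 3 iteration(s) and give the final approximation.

f(x) = x⁴ - 2x - 1
x₀ = 0.99, x₁ = 2.15

Secant formula: x_{n+1} = x_n - f(x_n)(x_n - x_{n-1})/(f(x_n) - f(x_{n-1}))

Iteration 1:
  f(0.990000) = -2.019404
  f(2.150000) = 16.067506
  x_2 = 2.150000 - 16.067506×(2.150000 - 0.990000)/(16.067506 - (-2.019404))
       = 1.119514
Iteration 2:
  f(2.150000) = 16.067506
  f(1.119514) = -1.668238
  x_3 = 1.119514 - (-1.668238)×(1.119514 - 2.150000)/(-1.668238 - 16.067506)
       = 1.216442
Iteration 3:
  f(1.119514) = -1.668238
  f(1.216442) = -1.243278
  x_4 = 1.216442 - (-1.243278)×(1.216442 - 1.119514)/(-1.243278 - (-1.668238))
       = 1.500019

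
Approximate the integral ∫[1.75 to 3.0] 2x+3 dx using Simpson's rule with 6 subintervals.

f(x) = 2x+3
a = 1.75, b = 3.0, n = 6
h = (b - a)/n = 0.208333

Simpson's rule: (h/3)[f(x₀) + 4f(x₁) + 2f(x₂) + ... + f(xₙ)]

x_0 = 1.7500, f(x_0) = 6.500000, coefficient = 1
x_1 = 1.9583, f(x_1) = 6.916667, coefficient = 4
x_2 = 2.1667, f(x_2) = 7.333333, coefficient = 2
x_3 = 2.3750, f(x_3) = 7.750000, coefficient = 4
x_4 = 2.5833, f(x_4) = 8.166667, coefficient = 2
x_5 = 2.7917, f(x_5) = 8.583333, coefficient = 4
x_6 = 3.0000, f(x_6) = 9.000000, coefficient = 1

I ≈ (0.208333/3) × 139.500000 = 9.687500
Exact value: 9.687500
Error: 0.000000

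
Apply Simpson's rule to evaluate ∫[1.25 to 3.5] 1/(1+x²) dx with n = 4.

f(x) = 1/(1+x²)
a = 1.25, b = 3.5, n = 4
h = (b - a)/n = 0.562500

Simpson's rule: (h/3)[f(x₀) + 4f(x₁) + 2f(x₂) + ... + f(xₙ)]

x_0 = 1.2500, f(x_0) = 0.390244, coefficient = 1
x_1 = 1.8125, f(x_1) = 0.233364, coefficient = 4
x_2 = 2.3750, f(x_2) = 0.150588, coefficient = 2
x_3 = 2.9375, f(x_3) = 0.103854, coefficient = 4
x_4 = 3.5000, f(x_4) = 0.075472, coefficient = 1

I ≈ (0.562500/3) × 2.115763 = 0.396706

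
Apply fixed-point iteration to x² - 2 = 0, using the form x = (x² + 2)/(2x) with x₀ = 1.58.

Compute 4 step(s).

Equation: x² - 2 = 0
Fixed-point form: x = (x² + 2)/(2x)
x₀ = 1.58

x_1 = g(1.580000) = 1.422911
x_2 = g(1.422911) = 1.414240
x_3 = g(1.414240) = 1.414214
x_4 = g(1.414214) = 1.414214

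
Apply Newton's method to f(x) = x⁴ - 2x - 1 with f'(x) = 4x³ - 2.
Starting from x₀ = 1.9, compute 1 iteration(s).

f(x) = x⁴ - 2x - 1
f'(x) = 4x³ - 2
x₀ = 1.9

Newton-Raphson formula: x_{n+1} = x_n - f(x_n)/f'(x_n)

Iteration 1:
  f(1.900000) = 8.232100
  f'(1.900000) = 25.436000
  x_1 = 1.900000 - 8.232100/25.436000 = 1.576360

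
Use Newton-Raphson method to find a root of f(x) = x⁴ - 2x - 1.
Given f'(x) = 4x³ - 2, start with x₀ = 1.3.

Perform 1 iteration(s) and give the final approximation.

f(x) = x⁴ - 2x - 1
f'(x) = 4x³ - 2
x₀ = 1.3

Newton-Raphson formula: x_{n+1} = x_n - f(x_n)/f'(x_n)

Iteration 1:
  f(1.300000) = -0.743900
  f'(1.300000) = 6.788000
  x_1 = 1.300000 - (-0.743900)/6.788000 = 1.409590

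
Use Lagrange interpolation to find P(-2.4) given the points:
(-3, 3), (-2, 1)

Lagrange interpolation formula:
P(x) = Σ yᵢ × Lᵢ(x)
where Lᵢ(x) = Π_{j≠i} (x - xⱼ)/(xᵢ - xⱼ)

L_0(-2.4) = (-2.4 - (-2))/(-3 - (-2)) = 0.400000
L_1(-2.4) = (-2.4 - (-3))/(-2 - (-3)) = 0.600000

P(-2.4) = 3×L_0(-2.4) + 1×L_1(-2.4)
P(-2.4) = 1.800000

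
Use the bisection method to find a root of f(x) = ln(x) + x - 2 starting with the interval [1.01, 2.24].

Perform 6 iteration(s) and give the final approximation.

f(x) = ln(x) + x - 2
Initial interval: [1.01, 2.24]

Iteration 1:
  c_1 = (1.010000 + 2.240000)/2 = 1.625000
  f(c_1) = f(1.625000) = 0.110508
  f(a) × f(c) < 0, new interval: [1.010000, 1.625000]
Iteration 2:
  c_2 = (1.010000 + 1.625000)/2 = 1.317500
  f(c_2) = f(1.317500) = -0.406764
  f(a) × f(c) ≥ 0, new interval: [1.317500, 1.625000]
Iteration 3:
  c_3 = (1.317500 + 1.625000)/2 = 1.471250
  f(c_3) = f(1.471250) = -0.142638
  f(a) × f(c) ≥ 0, new interval: [1.471250, 1.625000]
Iteration 4:
  c_4 = (1.471250 + 1.625000)/2 = 1.548125
  f(c_4) = f(1.548125) = -0.014830
  f(a) × f(c) ≥ 0, new interval: [1.548125, 1.625000]
Iteration 5:
  c_5 = (1.548125 + 1.625000)/2 = 1.586562
  f(c_5) = f(1.586562) = 0.048132
  f(a) × f(c) < 0, new interval: [1.548125, 1.586562]
Iteration 6:
  c_6 = (1.548125 + 1.586562)/2 = 1.567344
  f(c_6) = f(1.567344) = 0.016726
  f(a) × f(c) < 0, new interval: [1.548125, 1.567344]

After 6 iteration(s), the approximation is c_6 = 1.567344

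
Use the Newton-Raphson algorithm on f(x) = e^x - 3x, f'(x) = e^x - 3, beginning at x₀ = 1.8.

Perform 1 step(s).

f(x) = e^x - 3x
f'(x) = e^x - 3
x₀ = 1.8

Newton-Raphson formula: x_{n+1} = x_n - f(x_n)/f'(x_n)

Iteration 1:
  f(1.800000) = 0.649647
  f'(1.800000) = 3.049647
  x_1 = 1.800000 - 0.649647/3.049647 = 1.586976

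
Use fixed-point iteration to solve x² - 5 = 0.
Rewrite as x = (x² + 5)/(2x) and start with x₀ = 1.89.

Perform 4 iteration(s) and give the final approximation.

Equation: x² - 5 = 0
Fixed-point form: x = (x² + 5)/(2x)
x₀ = 1.89

x_1 = g(1.890000) = 2.267751
x_2 = g(2.267751) = 2.236289
x_3 = g(2.236289) = 2.236068
x_4 = g(2.236068) = 2.236068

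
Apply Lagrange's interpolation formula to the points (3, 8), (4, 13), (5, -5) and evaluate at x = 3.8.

Lagrange interpolation formula:
P(x) = Σ yᵢ × Lᵢ(x)
where Lᵢ(x) = Π_{j≠i} (x - xⱼ)/(xᵢ - xⱼ)

L_0(3.8) = (3.8 - 4)/(3 - 4) × (3.8 - 5)/(3 - 5) = 0.120000
L_1(3.8) = (3.8 - 3)/(4 - 3) × (3.8 - 5)/(4 - 5) = 0.960000
L_2(3.8) = (3.8 - 3)/(5 - 3) × (3.8 - 4)/(5 - 4) = -0.080000

P(3.8) = 8×L_0(3.8) + 13×L_1(3.8) + (-5)×L_2(3.8)
P(3.8) = 13.840000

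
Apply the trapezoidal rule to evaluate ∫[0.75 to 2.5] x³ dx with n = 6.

f(x) = x³
a = 0.75, b = 2.5, n = 6
h = (b - a)/n = 0.291667

Trapezoidal rule: (h/2)[f(x₀) + 2f(x₁) + 2f(x₂) + ... + f(xₙ)]

x_0 = 0.7500, f(x_0) = 0.421875, coefficient = 1
x_1 = 1.0417, f(x_1) = 1.130281, coefficient = 2
x_2 = 1.3333, f(x_2) = 2.370370, coefficient = 2
x_3 = 1.6250, f(x_3) = 4.291016, coefficient = 2
x_4 = 1.9167, f(x_4) = 7.041088, coefficient = 2
x_5 = 2.2083, f(x_5) = 10.769459, coefficient = 2
x_6 = 2.5000, f(x_6) = 15.625000, coefficient = 1

I ≈ (0.291667/2) × 67.251302 = 9.807482
Exact value: 9.686523
Error: 0.120958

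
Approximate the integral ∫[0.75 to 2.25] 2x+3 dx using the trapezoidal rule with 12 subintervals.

f(x) = 2x+3
a = 0.75, b = 2.25, n = 12
h = (b - a)/n = 0.125000

Trapezoidal rule: (h/2)[f(x₀) + 2f(x₁) + 2f(x₂) + ... + f(xₙ)]

x_0 = 0.7500, f(x_0) = 4.500000, coefficient = 1
x_1 = 0.8750, f(x_1) = 4.750000, coefficient = 2
x_2 = 1.0000, f(x_2) = 5.000000, coefficient = 2
x_3 = 1.1250, f(x_3) = 5.250000, coefficient = 2
x_4 = 1.2500, f(x_4) = 5.500000, coefficient = 2
x_5 = 1.3750, f(x_5) = 5.750000, coefficient = 2
x_6 = 1.5000, f(x_6) = 6.000000, coefficient = 2
x_7 = 1.6250, f(x_7) = 6.250000, coefficient = 2
x_8 = 1.7500, f(x_8) = 6.500000, coefficient = 2
x_9 = 1.8750, f(x_9) = 6.750000, coefficient = 2
x_10 = 2.0000, f(x_10) = 7.000000, coefficient = 2
x_11 = 2.1250, f(x_11) = 7.250000, coefficient = 2
x_12 = 2.2500, f(x_12) = 7.500000, coefficient = 1

I ≈ (0.125000/2) × 144.000000 = 9.000000
Exact value: 9.000000
Error: 0.000000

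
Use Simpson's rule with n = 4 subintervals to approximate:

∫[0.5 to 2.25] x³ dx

f(x) = x³
a = 0.5, b = 2.25, n = 4
h = (b - a)/n = 0.437500

Simpson's rule: (h/3)[f(x₀) + 4f(x₁) + 2f(x₂) + ... + f(xₙ)]

x_0 = 0.5000, f(x_0) = 0.125000, coefficient = 1
x_1 = 0.9375, f(x_1) = 0.823975, coefficient = 4
x_2 = 1.3750, f(x_2) = 2.599609, coefficient = 2
x_3 = 1.8125, f(x_3) = 5.954346, coefficient = 4
x_4 = 2.2500, f(x_4) = 11.390625, coefficient = 1

I ≈ (0.437500/3) × 43.828125 = 6.391602
Exact value: 6.391602
Error: 0.000000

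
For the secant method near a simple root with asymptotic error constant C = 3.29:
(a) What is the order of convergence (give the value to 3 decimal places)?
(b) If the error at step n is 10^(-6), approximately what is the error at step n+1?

(a) Secant method has superlinear convergence with order φ = (1+√5)/2 ≈ 1.618.
    This means |e_{n+1}| ≈ C|e_n|^1.618.

(b) With |e_n| = 10^(-6) and C = 3.29:
    |e_{n+1}| ≈ 3.29 × (10^(-6))^1.618 = 3.29 × 10^(-9.71)

(a) ≈ 1.618 (golden ratio); (b) |e_{n+1}| ≈ 6.442e-10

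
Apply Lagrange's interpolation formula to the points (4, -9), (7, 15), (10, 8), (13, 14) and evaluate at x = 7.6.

Lagrange interpolation formula:
P(x) = Σ yᵢ × Lᵢ(x)
where Lᵢ(x) = Π_{j≠i} (x - xⱼ)/(xᵢ - xⱼ)

L_0(7.6) = (7.6 - 7)/(4 - 7) × (7.6 - 10)/(4 - 10) × (7.6 - 13)/(4 - 13) = -0.048000
L_1(7.6) = (7.6 - 4)/(7 - 4) × (7.6 - 10)/(7 - 10) × (7.6 - 13)/(7 - 13) = 0.864000
L_2(7.6) = (7.6 - 4)/(10 - 4) × (7.6 - 7)/(10 - 7) × (7.6 - 13)/(10 - 13) = 0.216000
L_3(7.6) = (7.6 - 4)/(13 - 4) × (7.6 - 7)/(13 - 7) × (7.6 - 10)/(13 - 10) = -0.032000

P(7.6) = (-9)×L_0(7.6) + 15×L_1(7.6) + 8×L_2(7.6) + 14×L_3(7.6)
P(7.6) = 14.672000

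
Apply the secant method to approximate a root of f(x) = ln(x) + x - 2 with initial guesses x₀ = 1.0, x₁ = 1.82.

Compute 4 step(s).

f(x) = ln(x) + x - 2
x₀ = 1.0, x₁ = 1.82

Secant formula: x_{n+1} = x_n - f(x_n)(x_n - x_{n-1})/(f(x_n) - f(x_{n-1}))

Iteration 1:
  f(1.000000) = -1.000000
  f(1.820000) = 0.418837
  x_2 = 1.820000 - 0.418837×(1.820000 - 1.000000)/(0.418837 - (-1.000000))
       = 1.577938
Iteration 2:
  f(1.820000) = 0.418837
  f(1.577938) = 0.034057
  x_3 = 1.577938 - 0.034057×(1.577938 - 1.820000)/(0.034057 - 0.418837)
       = 1.556513
Iteration 3:
  f(1.577938) = 0.034057
  f(1.556513) = -0.001039
  x_4 = 1.556513 - (-0.001039)×(1.556513 - 1.577938)/(-0.001039 - 0.034057)
       = 1.557147
Iteration 4:
  f(1.556513) = -0.001039
  f(1.557147) = 0.000003
  x_5 = 1.557147 - 0.000003×(1.557147 - 1.556513)/(0.000003 - (-0.001039))
       = 1.557146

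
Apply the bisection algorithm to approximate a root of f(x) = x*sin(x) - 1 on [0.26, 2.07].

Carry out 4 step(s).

f(x) = x*sin(x) - 1
Initial interval: [0.26, 2.07]

Iteration 1:
  c_1 = (0.260000 + 2.070000)/2 = 1.165000
  f(c_1) = f(1.165000) = 0.070388
  f(a) × f(c) < 0, new interval: [0.260000, 1.165000]
Iteration 2:
  c_2 = (0.260000 + 1.165000)/2 = 0.712500
  f(c_2) = f(0.712500) = -0.534219
  f(a) × f(c) ≥ 0, new interval: [0.712500, 1.165000]
Iteration 3:
  c_3 = (0.712500 + 1.165000)/2 = 0.938750
  f(c_3) = f(0.938750) = -0.242598
  f(a) × f(c) ≥ 0, new interval: [0.938750, 1.165000]
Iteration 4:
  c_4 = (0.938750 + 1.165000)/2 = 1.051875
  f(c_4) = f(1.051875) = -0.086599
  f(a) × f(c) ≥ 0, new interval: [1.051875, 1.165000]

After 4 iteration(s), the approximation is c_4 = 1.051875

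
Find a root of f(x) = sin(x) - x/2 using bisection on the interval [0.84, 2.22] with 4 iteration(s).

f(x) = sin(x) - x/2
Initial interval: [0.84, 2.22]

Iteration 1:
  c_1 = (0.840000 + 2.220000)/2 = 1.530000
  f(c_1) = f(1.530000) = 0.234168
  f(a) × f(c) ≥ 0, new interval: [1.530000, 2.220000]
Iteration 2:
  c_2 = (1.530000 + 2.220000)/2 = 1.875000
  f(c_2) = f(1.875000) = 0.016586
  f(a) × f(c) ≥ 0, new interval: [1.875000, 2.220000]
Iteration 3:
  c_3 = (1.875000 + 2.220000)/2 = 2.047500
  f(c_3) = f(2.047500) = -0.135238
  f(a) × f(c) < 0, new interval: [1.875000, 2.047500]
Iteration 4:
  c_4 = (1.875000 + 2.047500)/2 = 1.961250
  f(c_4) = f(1.961250) = -0.055889
  f(a) × f(c) < 0, new interval: [1.875000, 1.961250]

After 4 iteration(s), the approximation is c_4 = 1.961250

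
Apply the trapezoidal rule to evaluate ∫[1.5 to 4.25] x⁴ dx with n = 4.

f(x) = x⁴
a = 1.5, b = 4.25, n = 4
h = (b - a)/n = 0.687500

Trapezoidal rule: (h/2)[f(x₀) + 2f(x₁) + 2f(x₂) + ... + f(xₙ)]

x_0 = 1.5000, f(x_0) = 5.062500, coefficient = 1
x_1 = 2.1875, f(x_1) = 22.897720, coefficient = 2
x_2 = 2.8750, f(x_2) = 68.320557, coefficient = 2
x_3 = 3.5625, f(x_3) = 161.071793, coefficient = 2
x_4 = 4.2500, f(x_4) = 326.253906, coefficient = 1

I ≈ (0.687500/2) × 835.896545 = 287.339437
Exact value: 275.797070
Error: 11.542367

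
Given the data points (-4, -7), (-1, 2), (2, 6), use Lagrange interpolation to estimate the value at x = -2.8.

Lagrange interpolation formula:
P(x) = Σ yᵢ × Lᵢ(x)
where Lᵢ(x) = Π_{j≠i} (x - xⱼ)/(xᵢ - xⱼ)

L_0(-2.8) = (-2.8 - (-1))/(-4 - (-1)) × (-2.8 - 2)/(-4 - 2) = 0.480000
L_1(-2.8) = (-2.8 - (-4))/(-1 - (-4)) × (-2.8 - 2)/(-1 - 2) = 0.640000
L_2(-2.8) = (-2.8 - (-4))/(2 - (-4)) × (-2.8 - (-1))/(2 - (-1)) = -0.120000

P(-2.8) = (-7)×L_0(-2.8) + 2×L_1(-2.8) + 6×L_2(-2.8)
P(-2.8) = -2.800000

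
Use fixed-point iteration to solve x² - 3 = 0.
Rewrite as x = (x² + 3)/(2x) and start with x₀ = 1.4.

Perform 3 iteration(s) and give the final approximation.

Equation: x² - 3 = 0
Fixed-point form: x = (x² + 3)/(2x)
x₀ = 1.4

x_1 = g(1.400000) = 1.771429
x_2 = g(1.771429) = 1.732488
x_3 = g(1.732488) = 1.732051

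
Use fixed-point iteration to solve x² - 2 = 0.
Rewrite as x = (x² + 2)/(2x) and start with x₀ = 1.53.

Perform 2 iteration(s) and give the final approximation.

Equation: x² - 2 = 0
Fixed-point form: x = (x² + 2)/(2x)
x₀ = 1.53

x_1 = g(1.530000) = 1.418595
x_2 = g(1.418595) = 1.414220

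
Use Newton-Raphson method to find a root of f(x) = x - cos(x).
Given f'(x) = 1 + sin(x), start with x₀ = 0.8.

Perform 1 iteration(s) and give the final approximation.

f(x) = x - cos(x)
f'(x) = 1 + sin(x)
x₀ = 0.8

Newton-Raphson formula: x_{n+1} = x_n - f(x_n)/f'(x_n)

Iteration 1:
  f(0.800000) = 0.103293
  f'(0.800000) = 1.717356
  x_1 = 0.800000 - 0.103293/1.717356 = 0.739853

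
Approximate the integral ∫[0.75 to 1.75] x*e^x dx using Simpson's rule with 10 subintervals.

f(x) = x*e^x
a = 0.75, b = 1.75, n = 10
h = (b - a)/n = 0.100000

Simpson's rule: (h/3)[f(x₀) + 4f(x₁) + 2f(x₂) + ... + f(xₙ)]

x_0 = 0.7500, f(x_0) = 1.587750, coefficient = 1
x_1 = 0.8500, f(x_1) = 1.988700, coefficient = 4
x_2 = 0.9500, f(x_2) = 2.456424, coefficient = 2
x_3 = 1.0500, f(x_3) = 3.000534, coefficient = 4
x_4 = 1.1500, f(x_4) = 3.631922, coefficient = 2
x_5 = 1.2500, f(x_5) = 4.362929, coefficient = 4
x_6 = 1.3500, f(x_6) = 5.207524, coefficient = 2
x_7 = 1.4500, f(x_7) = 6.181516, coefficient = 4
x_8 = 1.5500, f(x_8) = 7.302779, coefficient = 2
x_9 = 1.6500, f(x_9) = 8.591517, coefficient = 4
x_10 = 1.7500, f(x_10) = 10.070555, coefficient = 1

I ≈ (0.100000/3) × 145.356383 = 4.845213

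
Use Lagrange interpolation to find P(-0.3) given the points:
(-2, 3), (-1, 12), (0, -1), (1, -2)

Lagrange interpolation formula:
P(x) = Σ yᵢ × Lᵢ(x)
where Lᵢ(x) = Π_{j≠i} (x - xⱼ)/(xᵢ - xⱼ)

L_0(-0.3) = (-0.3 - (-1))/(-2 - (-1)) × (-0.3 - 0)/(-2 - 0) × (-0.3 - 1)/(-2 - 1) = -0.045500
L_1(-0.3) = (-0.3 - (-2))/(-1 - (-2)) × (-0.3 - 0)/(-1 - 0) × (-0.3 - 1)/(-1 - 1) = 0.331500
L_2(-0.3) = (-0.3 - (-2))/(0 - (-2)) × (-0.3 - (-1))/(0 - (-1)) × (-0.3 - 1)/(0 - 1) = 0.773500
L_3(-0.3) = (-0.3 - (-2))/(1 - (-2)) × (-0.3 - (-1))/(1 - (-1)) × (-0.3 - 0)/(1 - 0) = -0.059500

P(-0.3) = 3×L_0(-0.3) + 12×L_1(-0.3) + (-1)×L_2(-0.3) + (-2)×L_3(-0.3)
P(-0.3) = 3.187000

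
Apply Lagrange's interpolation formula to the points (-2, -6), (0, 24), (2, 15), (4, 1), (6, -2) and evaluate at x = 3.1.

Lagrange interpolation formula:
P(x) = Σ yᵢ × Lᵢ(x)
where Lᵢ(x) = Π_{j≠i} (x - xⱼ)/(xᵢ - xⱼ)

L_0(3.1) = (3.1 - 0)/(-2 - 0) × (3.1 - 2)/(-2 - 2) × (3.1 - 4)/(-2 - 4) × (3.1 - 6)/(-2 - 6) = 0.023177
L_1(3.1) = (3.1 - (-2))/(0 - (-2)) × (3.1 - 2)/(0 - 2) × (3.1 - 4)/(0 - 4) × (3.1 - 6)/(0 - 6) = -0.152522
L_2(3.1) = (3.1 - (-2))/(2 - (-2)) × (3.1 - 0)/(2 - 0) × (3.1 - 4)/(2 - 4) × (3.1 - 6)/(2 - 6) = 0.644752
L_3(3.1) = (3.1 - (-2))/(4 - (-2)) × (3.1 - 0)/(4 - 0) × (3.1 - 2)/(4 - 2) × (3.1 - 6)/(4 - 6) = 0.525353
L_4(3.1) = (3.1 - (-2))/(6 - (-2)) × (3.1 - 0)/(6 - 0) × (3.1 - 2)/(6 - 2) × (3.1 - 4)/(6 - 4) = -0.040760

P(3.1) = (-6)×L_0(3.1) + 24×L_1(3.1) + 15×L_2(3.1) + 1×L_3(3.1) + (-2)×L_4(3.1)
P(3.1) = 6.478558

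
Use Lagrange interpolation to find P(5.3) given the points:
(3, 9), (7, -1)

Lagrange interpolation formula:
P(x) = Σ yᵢ × Lᵢ(x)
where Lᵢ(x) = Π_{j≠i} (x - xⱼ)/(xᵢ - xⱼ)

L_0(5.3) = (5.3 - 7)/(3 - 7) = 0.425000
L_1(5.3) = (5.3 - 3)/(7 - 3) = 0.575000

P(5.3) = 9×L_0(5.3) + (-1)×L_1(5.3)
P(5.3) = 3.250000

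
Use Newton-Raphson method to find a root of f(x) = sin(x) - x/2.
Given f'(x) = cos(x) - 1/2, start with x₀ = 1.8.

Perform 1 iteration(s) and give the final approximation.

f(x) = sin(x) - x/2
f'(x) = cos(x) - 1/2
x₀ = 1.8

Newton-Raphson formula: x_{n+1} = x_n - f(x_n)/f'(x_n)

Iteration 1:
  f(1.800000) = 0.073848
  f'(1.800000) = -0.727202
  x_1 = 1.800000 - 0.073848/(-0.727202) = 1.901550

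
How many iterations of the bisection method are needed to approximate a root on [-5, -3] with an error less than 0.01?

We need (b-a)/2^n ≤ 0.01
(-3 - (-5))/2^n ≤ 0.01
2/2^n ≤ 0.01
2^n ≥ 200
n ≥ log₂(200) = 7.64
n ≥ 8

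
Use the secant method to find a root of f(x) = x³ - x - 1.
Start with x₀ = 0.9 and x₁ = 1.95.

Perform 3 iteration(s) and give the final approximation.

f(x) = x³ - x - 1
x₀ = 0.9, x₁ = 1.95

Secant formula: x_{n+1} = x_n - f(x_n)(x_n - x_{n-1})/(f(x_n) - f(x_{n-1}))

Iteration 1:
  f(0.900000) = -1.171000
  f(1.950000) = 4.464875
  x_2 = 1.950000 - 4.464875×(1.950000 - 0.900000)/(4.464875 - (-1.171000))
       = 1.118165
Iteration 2:
  f(1.950000) = 4.464875
  f(1.118165) = -0.720131
  x_3 = 1.118165 - (-0.720131)×(1.118165 - 1.950000)/(-0.720131 - 4.464875)
       = 1.233696
Iteration 3:
  f(1.118165) = -0.720131
  f(1.233696) = -0.356003
  x_4 = 1.233696 - (-0.356003)×(1.233696 - 1.118165)/(-0.356003 - (-0.720131))
       = 1.346649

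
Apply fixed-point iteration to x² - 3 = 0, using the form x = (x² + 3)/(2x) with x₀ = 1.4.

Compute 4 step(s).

Equation: x² - 3 = 0
Fixed-point form: x = (x² + 3)/(2x)
x₀ = 1.4

x_1 = g(1.400000) = 1.771429
x_2 = g(1.771429) = 1.732488
x_3 = g(1.732488) = 1.732051
x_4 = g(1.732051) = 1.732051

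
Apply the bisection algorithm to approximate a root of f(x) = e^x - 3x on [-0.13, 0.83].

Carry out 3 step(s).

f(x) = e^x - 3x
Initial interval: [-0.13, 0.83]

Iteration 1:
  c_1 = (-0.130000 + 0.830000)/2 = 0.350000
  f(c_1) = f(0.350000) = 0.369068
  f(a) × f(c) ≥ 0, new interval: [0.350000, 0.830000]
Iteration 2:
  c_2 = (0.350000 + 0.830000)/2 = 0.590000
  f(c_2) = f(0.590000) = 0.033988
  f(a) × f(c) ≥ 0, new interval: [0.590000, 0.830000]
Iteration 3:
  c_3 = (0.590000 + 0.830000)/2 = 0.710000
  f(c_3) = f(0.710000) = -0.096009
  f(a) × f(c) < 0, new interval: [0.590000, 0.710000]

After 3 iteration(s), the approximation is c_3 = 0.710000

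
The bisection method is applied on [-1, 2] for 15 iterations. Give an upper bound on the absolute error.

Bisection error bound: |error| ≤ (b-a)/2^n
|error| ≤ (2 - (-1))/2^15 = 3/2^15
|error| ≤ 0.0000915527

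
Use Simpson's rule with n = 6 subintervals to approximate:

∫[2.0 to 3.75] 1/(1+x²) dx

f(x) = 1/(1+x²)
a = 2.0, b = 3.75, n = 6
h = (b - a)/n = 0.291667

Simpson's rule: (h/3)[f(x₀) + 4f(x₁) + 2f(x₂) + ... + f(xₙ)]

x_0 = 2.0000, f(x_0) = 0.200000, coefficient = 1
x_1 = 2.2917, f(x_1) = 0.159956, coefficient = 4
x_2 = 2.5833, f(x_2) = 0.130317, coefficient = 2
x_3 = 2.8750, f(x_3) = 0.107926, coefficient = 4
x_4 = 3.1667, f(x_4) = 0.090680, coefficient = 2
x_5 = 3.4583, f(x_5) = 0.077160, coefficient = 4
x_6 = 3.7500, f(x_6) = 0.066390, coefficient = 1

I ≈ (0.291667/3) × 2.088550 = 0.203053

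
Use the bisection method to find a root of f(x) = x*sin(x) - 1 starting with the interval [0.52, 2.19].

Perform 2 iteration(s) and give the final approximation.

f(x) = x*sin(x) - 1
Initial interval: [0.52, 2.19]

Iteration 1:
  c_1 = (0.520000 + 2.190000)/2 = 1.355000
  f(c_1) = f(1.355000) = 0.323572
  f(a) × f(c) < 0, new interval: [0.520000, 1.355000]
Iteration 2:
  c_2 = (0.520000 + 1.355000)/2 = 0.937500
  f(c_2) = f(0.937500) = -0.244299
  f(a) × f(c) ≥ 0, new interval: [0.937500, 1.355000]

After 2 iteration(s), the approximation is c_2 = 0.937500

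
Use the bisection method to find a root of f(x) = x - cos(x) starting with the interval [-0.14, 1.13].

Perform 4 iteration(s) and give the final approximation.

f(x) = x - cos(x)
Initial interval: [-0.14, 1.13]

Iteration 1:
  c_1 = (-0.140000 + 1.130000)/2 = 0.495000
  f(c_1) = f(0.495000) = -0.384969
  f(a) × f(c) ≥ 0, new interval: [0.495000, 1.130000]
Iteration 2:
  c_2 = (0.495000 + 1.130000)/2 = 0.812500
  f(c_2) = f(0.812500) = 0.124814
  f(a) × f(c) < 0, new interval: [0.495000, 0.812500]
Iteration 3:
  c_3 = (0.495000 + 0.812500)/2 = 0.653750
  f(c_3) = f(0.653750) = -0.140059
  f(a) × f(c) ≥ 0, new interval: [0.653750, 0.812500]
Iteration 4:
  c_4 = (0.653750 + 0.812500)/2 = 0.733125
  f(c_4) = f(0.733125) = -0.009962
  f(a) × f(c) ≥ 0, new interval: [0.733125, 0.812500]

After 4 iteration(s), the approximation is c_4 = 0.733125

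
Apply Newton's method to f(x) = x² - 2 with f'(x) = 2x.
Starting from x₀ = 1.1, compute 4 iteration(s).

f(x) = x² - 2
f'(x) = 2x
x₀ = 1.1

Newton-Raphson formula: x_{n+1} = x_n - f(x_n)/f'(x_n)

Iteration 1:
  f(1.100000) = -0.790000
  f'(1.100000) = 2.200000
  x_1 = 1.100000 - (-0.790000)/2.200000 = 1.459091
Iteration 2:
  f(1.459091) = 0.128946
  f'(1.459091) = 2.918182
  x_2 = 1.459091 - 0.128946/2.918182 = 1.414904
Iteration 3:
  f(1.414904) = 0.001953
  f'(1.414904) = 2.829807
  x_3 = 1.414904 - 0.001953/2.829807 = 1.414214
Iteration 4:
  f(1.414214) = 0.000000
  f'(1.414214) = 2.828427
  x_4 = 1.414214 - 0.000000/2.828427 = 1.414214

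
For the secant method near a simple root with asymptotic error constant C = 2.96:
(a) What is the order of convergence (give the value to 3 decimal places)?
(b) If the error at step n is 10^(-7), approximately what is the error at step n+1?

(a) Secant method has superlinear convergence with order φ = (1+√5)/2 ≈ 1.618.
    This means |e_{n+1}| ≈ C|e_n|^1.618.

(b) With |e_n| = 10^(-7) and C = 2.96:
    |e_{n+1}| ≈ 2.96 × (10^(-7))^1.618 = 2.96 × 10^(-11.33)

(a) ≈ 1.618 (golden ratio); (b) |e_{n+1}| ≈ 1.397e-11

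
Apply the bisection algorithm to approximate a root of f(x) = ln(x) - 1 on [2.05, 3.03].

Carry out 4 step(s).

f(x) = ln(x) - 1
Initial interval: [2.05, 3.03]

Iteration 1:
  c_1 = (2.050000 + 3.030000)/2 = 2.540000
  f(c_1) = f(2.540000) = -0.067836
  f(a) × f(c) ≥ 0, new interval: [2.540000, 3.030000]
Iteration 2:
  c_2 = (2.540000 + 3.030000)/2 = 2.785000
  f(c_2) = f(2.785000) = 0.024248
  f(a) × f(c) < 0, new interval: [2.540000, 2.785000]
Iteration 3:
  c_3 = (2.540000 + 2.785000)/2 = 2.662500
  f(c_3) = f(2.662500) = -0.020734
  f(a) × f(c) ≥ 0, new interval: [2.662500, 2.785000]
Iteration 4:
  c_4 = (2.662500 + 2.785000)/2 = 2.723750
  f(c_4) = f(2.723750) = 0.002010
  f(a) × f(c) < 0, new interval: [2.662500, 2.723750]

After 4 iteration(s), the approximation is c_4 = 2.723750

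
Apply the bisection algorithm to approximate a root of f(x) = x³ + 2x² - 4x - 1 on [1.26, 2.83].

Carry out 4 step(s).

f(x) = x³ + 2x² - 4x - 1
Initial interval: [1.26, 2.83]

Iteration 1:
  c_1 = (1.260000 + 2.830000)/2 = 2.045000
  f(c_1) = f(2.045000) = 7.736291
  f(a) × f(c) < 0, new interval: [1.260000, 2.045000]
Iteration 2:
  c_2 = (1.260000 + 2.045000)/2 = 1.652500
  f(c_2) = f(1.652500) = 2.364087
  f(a) × f(c) < 0, new interval: [1.260000, 1.652500]
Iteration 3:
  c_3 = (1.260000 + 1.652500)/2 = 1.456250
  f(c_3) = f(1.456250) = 0.504545
  f(a) × f(c) < 0, new interval: [1.260000, 1.456250]
Iteration 4:
  c_4 = (1.260000 + 1.456250)/2 = 1.358125
  f(c_4) = f(1.358125) = -0.238427
  f(a) × f(c) ≥ 0, new interval: [1.358125, 1.456250]

After 4 iteration(s), the approximation is c_4 = 1.358125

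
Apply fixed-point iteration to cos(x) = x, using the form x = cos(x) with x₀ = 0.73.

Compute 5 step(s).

Equation: cos(x) = x
Fixed-point form: x = cos(x)
x₀ = 0.73

x_1 = g(0.730000) = 0.745174
x_2 = g(0.745174) = 0.734970
x_3 = g(0.734970) = 0.741851
x_4 = g(0.741851) = 0.737219
x_5 = g(0.737219) = 0.740341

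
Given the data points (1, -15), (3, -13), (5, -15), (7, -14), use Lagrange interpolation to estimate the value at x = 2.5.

Lagrange interpolation formula:
P(x) = Σ yᵢ × Lᵢ(x)
where Lᵢ(x) = Π_{j≠i} (x - xⱼ)/(xᵢ - xⱼ)

L_0(2.5) = (2.5 - 3)/(1 - 3) × (2.5 - 5)/(1 - 5) × (2.5 - 7)/(1 - 7) = 0.117188
L_1(2.5) = (2.5 - 1)/(3 - 1) × (2.5 - 5)/(3 - 5) × (2.5 - 7)/(3 - 7) = 1.054688
L_2(2.5) = (2.5 - 1)/(5 - 1) × (2.5 - 3)/(5 - 3) × (2.5 - 7)/(5 - 7) = -0.210938
L_3(2.5) = (2.5 - 1)/(7 - 1) × (2.5 - 3)/(7 - 3) × (2.5 - 5)/(7 - 5) = 0.039062

P(2.5) = (-15)×L_0(2.5) + (-13)×L_1(2.5) + (-15)×L_2(2.5) + (-14)×L_3(2.5)
P(2.5) = -12.851562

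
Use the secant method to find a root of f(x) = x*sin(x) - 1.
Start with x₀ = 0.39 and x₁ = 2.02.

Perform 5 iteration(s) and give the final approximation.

f(x) = x*sin(x) - 1
x₀ = 0.39, x₁ = 2.02

Secant formula: x_{n+1} = x_n - f(x_n)(x_n - x_{n-1})/(f(x_n) - f(x_{n-1}))

Iteration 1:
  f(0.390000) = -0.851727
  f(2.020000) = 0.819602
  x_2 = 2.020000 - 0.819602×(2.020000 - 0.390000)/(0.819602 - (-0.851727))
       = 1.220665
Iteration 2:
  f(2.020000) = 0.819602
  f(1.220665) = 0.146604
  x_3 = 1.220665 - 0.146604×(1.220665 - 2.020000)/(0.146604 - 0.819602)
       = 1.046540
Iteration 3:
  f(1.220665) = 0.146604
  f(1.046540) = -0.094015
  x_4 = 1.046540 - (-0.094015)×(1.046540 - 1.220665)/(-0.094015 - 0.146604)
       = 1.114574
Iteration 4:
  f(1.046540) = -0.094015
  f(1.114574) = 0.000579
  x_5 = 1.114574 - 0.000579×(1.114574 - 1.046540)/(0.000579 - (-0.094015))
       = 1.114158
Iteration 5:
  f(1.114574) = 0.000579
  f(1.114158) = 0.000001
  x_6 = 1.114158 - 0.000001×(1.114158 - 1.114574)/(0.000001 - 0.000579)
       = 1.114157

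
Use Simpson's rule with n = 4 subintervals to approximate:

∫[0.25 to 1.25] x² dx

f(x) = x²
a = 0.25, b = 1.25, n = 4
h = (b - a)/n = 0.250000

Simpson's rule: (h/3)[f(x₀) + 4f(x₁) + 2f(x₂) + ... + f(xₙ)]

x_0 = 0.2500, f(x_0) = 0.062500, coefficient = 1
x_1 = 0.5000, f(x_1) = 0.250000, coefficient = 4
x_2 = 0.7500, f(x_2) = 0.562500, coefficient = 2
x_3 = 1.0000, f(x_3) = 1.000000, coefficient = 4
x_4 = 1.2500, f(x_4) = 1.562500, coefficient = 1

I ≈ (0.250000/3) × 7.750000 = 0.645833
Exact value: 0.645833
Error: 0.000000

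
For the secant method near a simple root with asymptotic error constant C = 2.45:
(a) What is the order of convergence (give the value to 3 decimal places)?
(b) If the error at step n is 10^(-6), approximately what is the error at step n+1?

(a) Secant method has superlinear convergence with order φ = (1+√5)/2 ≈ 1.618.
    This means |e_{n+1}| ≈ C|e_n|^1.618.

(b) With |e_n| = 10^(-6) and C = 2.45:
    |e_{n+1}| ≈ 2.45 × (10^(-6))^1.618 = 2.45 × 10^(-9.71)

(a) ≈ 1.618 (golden ratio); (b) |e_{n+1}| ≈ 4.797e-10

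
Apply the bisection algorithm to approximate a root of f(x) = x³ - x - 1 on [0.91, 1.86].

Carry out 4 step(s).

f(x) = x³ - x - 1
Initial interval: [0.91, 1.86]

Iteration 1:
  c_1 = (0.910000 + 1.860000)/2 = 1.385000
  f(c_1) = f(1.385000) = 0.271742
  f(a) × f(c) < 0, new interval: [0.910000, 1.385000]
Iteration 2:
  c_2 = (0.910000 + 1.385000)/2 = 1.147500
  f(c_2) = f(1.147500) = -0.636522
  f(a) × f(c) ≥ 0, new interval: [1.147500, 1.385000]
Iteration 3:
  c_3 = (1.147500 + 1.385000)/2 = 1.266250
  f(c_3) = f(1.266250) = -0.235959
  f(a) × f(c) ≥ 0, new interval: [1.266250, 1.385000]
Iteration 4:
  c_4 = (1.266250 + 1.385000)/2 = 1.325625
  f(c_4) = f(1.325625) = 0.003871
  f(a) × f(c) < 0, new interval: [1.266250, 1.325625]

After 4 iteration(s), the approximation is c_4 = 1.325625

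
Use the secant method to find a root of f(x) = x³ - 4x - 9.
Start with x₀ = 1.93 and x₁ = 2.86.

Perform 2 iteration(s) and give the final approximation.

f(x) = x³ - 4x - 9
x₀ = 1.93, x₁ = 2.86

Secant formula: x_{n+1} = x_n - f(x_n)(x_n - x_{n-1})/(f(x_n) - f(x_{n-1}))

Iteration 1:
  f(1.930000) = -9.530943
  f(2.860000) = 2.953656
  x_2 = 2.860000 - 2.953656×(2.860000 - 1.930000)/(2.953656 - (-9.530943))
       = 2.639977
Iteration 2:
  f(2.860000) = 2.953656
  f(2.639977) = -1.160646
  x_3 = 2.639977 - (-1.160646)×(2.639977 - 2.860000)/(-1.160646 - 2.953656)
       = 2.702046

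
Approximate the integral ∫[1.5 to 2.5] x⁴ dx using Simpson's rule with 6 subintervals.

f(x) = x⁴
a = 1.5, b = 2.5, n = 6
h = (b - a)/n = 0.166667

Simpson's rule: (h/3)[f(x₀) + 4f(x₁) + 2f(x₂) + ... + f(xₙ)]

x_0 = 1.5000, f(x_0) = 5.062500, coefficient = 1
x_1 = 1.6667, f(x_1) = 7.716049, coefficient = 4
x_2 = 1.8333, f(x_2) = 11.297068, coefficient = 2
x_3 = 2.0000, f(x_3) = 16.000000, coefficient = 4
x_4 = 2.1667, f(x_4) = 22.037809, coefficient = 2
x_5 = 2.3333, f(x_5) = 29.641975, coefficient = 4
x_6 = 2.5000, f(x_6) = 39.062500, coefficient = 1

I ≈ (0.166667/3) × 324.226852 = 18.012603
Exact value: 18.012500
Error: 0.000103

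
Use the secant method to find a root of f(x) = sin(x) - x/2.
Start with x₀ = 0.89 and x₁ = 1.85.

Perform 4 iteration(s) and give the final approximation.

f(x) = sin(x) - x/2
x₀ = 0.89, x₁ = 1.85

Secant formula: x_{n+1} = x_n - f(x_n)(x_n - x_{n-1})/(f(x_n) - f(x_{n-1}))

Iteration 1:
  f(0.890000) = 0.332072
  f(1.850000) = 0.036275
  x_2 = 1.850000 - 0.036275×(1.850000 - 0.890000)/(0.036275 - 0.332072)
       = 1.967730
Iteration 2:
  f(1.850000) = 0.036275
  f(1.967730) = -0.061614
  x_3 = 1.967730 - (-0.061614)×(1.967730 - 1.850000)/(-0.061614 - 0.036275)
       = 1.893628
Iteration 3:
  f(1.967730) = -0.061614
  f(1.893628) = 0.001527
  x_4 = 1.893628 - 0.001527×(1.893628 - 1.967730)/(0.001527 - (-0.061614))
       = 1.895420
Iteration 4:
  f(1.893628) = 0.001527
  f(1.895420) = 0.000061
  x_5 = 1.895420 - 0.000061×(1.895420 - 1.893628)/(0.000061 - 0.001527)
       = 1.895494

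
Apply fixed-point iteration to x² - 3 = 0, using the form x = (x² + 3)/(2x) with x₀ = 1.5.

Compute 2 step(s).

Equation: x² - 3 = 0
Fixed-point form: x = (x² + 3)/(2x)
x₀ = 1.5

x_1 = g(1.500000) = 1.750000
x_2 = g(1.750000) = 1.732143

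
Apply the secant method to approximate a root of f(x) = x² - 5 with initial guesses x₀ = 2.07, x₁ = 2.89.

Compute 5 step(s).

f(x) = x² - 5
x₀ = 2.07, x₁ = 2.89

Secant formula: x_{n+1} = x_n - f(x_n)(x_n - x_{n-1})/(f(x_n) - f(x_{n-1}))

Iteration 1:
  f(2.070000) = -0.715100
  f(2.890000) = 3.352100
  x_2 = 2.890000 - 3.352100×(2.890000 - 2.070000)/(3.352100 - (-0.715100))
       = 2.214173
Iteration 2:
  f(2.890000) = 3.352100
  f(2.214173) = -0.097436
  x_3 = 2.214173 - (-0.097436)×(2.214173 - 2.890000)/(-0.097436 - 3.352100)
       = 2.233263
Iteration 3:
  f(2.214173) = -0.097436
  f(2.233263) = -0.012537
  x_4 = 2.233263 - (-0.012537)×(2.233263 - 2.214173)/(-0.012537 - (-0.097436))
       = 2.236082
Iteration 4:
  f(2.233263) = -0.012537
  f(2.236082) = 0.000062
  x_5 = 2.236082 - 0.000062×(2.236082 - 2.233263)/(0.000062 - (-0.012537))
       = 2.236068
Iteration 5:
  f(2.236082) = 0.000062
  f(2.236068) = 0.000000
  x_6 = 2.236068 - 0.000000×(2.236068 - 2.236082)/(0.000000 - 0.000062)
       = 2.236068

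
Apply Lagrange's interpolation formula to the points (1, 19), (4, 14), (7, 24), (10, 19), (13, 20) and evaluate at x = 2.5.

Lagrange interpolation formula:
P(x) = Σ yᵢ × Lᵢ(x)
where Lᵢ(x) = Π_{j≠i} (x - xⱼ)/(xᵢ - xⱼ)

L_0(2.5) = (2.5 - 4)/(1 - 4) × (2.5 - 7)/(1 - 7) × (2.5 - 10)/(1 - 10) × (2.5 - 13)/(1 - 13) = 0.273438
L_1(2.5) = (2.5 - 1)/(4 - 1) × (2.5 - 7)/(4 - 7) × (2.5 - 10)/(4 - 10) × (2.5 - 13)/(4 - 13) = 1.093750
L_2(2.5) = (2.5 - 1)/(7 - 1) × (2.5 - 4)/(7 - 4) × (2.5 - 10)/(7 - 10) × (2.5 - 13)/(7 - 13) = -0.546875
L_3(2.5) = (2.5 - 1)/(10 - 1) × (2.5 - 4)/(10 - 4) × (2.5 - 7)/(10 - 7) × (2.5 - 13)/(10 - 13) = 0.218750
L_4(2.5) = (2.5 - 1)/(13 - 1) × (2.5 - 4)/(13 - 4) × (2.5 - 7)/(13 - 7) × (2.5 - 10)/(13 - 10) = -0.039062

P(2.5) = 19×L_0(2.5) + 14×L_1(2.5) + 24×L_2(2.5) + 19×L_3(2.5) + 20×L_4(2.5)
P(2.5) = 10.757812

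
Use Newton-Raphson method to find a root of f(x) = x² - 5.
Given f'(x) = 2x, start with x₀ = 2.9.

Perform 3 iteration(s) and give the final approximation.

f(x) = x² - 5
f'(x) = 2x
x₀ = 2.9

Newton-Raphson formula: x_{n+1} = x_n - f(x_n)/f'(x_n)

Iteration 1:
  f(2.900000) = 3.410000
  f'(2.900000) = 5.800000
  x_1 = 2.900000 - 3.410000/5.800000 = 2.312069
Iteration 2:
  f(2.312069) = 0.345663
  f'(2.312069) = 4.624138
  x_2 = 2.312069 - 0.345663/4.624138 = 2.237317
Iteration 3:
  f(2.237317) = 0.005588
  f'(2.237317) = 4.474634
  x_3 = 2.237317 - 0.005588/4.474634 = 2.236068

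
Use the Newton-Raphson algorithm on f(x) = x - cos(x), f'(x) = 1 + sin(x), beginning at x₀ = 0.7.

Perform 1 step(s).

f(x) = x - cos(x)
f'(x) = 1 + sin(x)
x₀ = 0.7

Newton-Raphson formula: x_{n+1} = x_n - f(x_n)/f'(x_n)

Iteration 1:
  f(0.700000) = -0.064842
  f'(0.700000) = 1.644218
  x_1 = 0.700000 - (-0.064842)/1.644218 = 0.739436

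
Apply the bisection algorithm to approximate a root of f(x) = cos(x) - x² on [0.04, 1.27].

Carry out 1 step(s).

f(x) = cos(x) - x²
Initial interval: [0.04, 1.27]

Iteration 1:
  c_1 = (0.040000 + 1.270000)/2 = 0.655000
  f(c_1) = f(0.655000) = 0.364023
  f(a) × f(c) ≥ 0, new interval: [0.655000, 1.270000]

After 1 iteration(s), the approximation is c_1 = 0.655000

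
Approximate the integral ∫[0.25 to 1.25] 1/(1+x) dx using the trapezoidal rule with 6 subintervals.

f(x) = 1/(1+x)
a = 0.25, b = 1.25, n = 6
h = (b - a)/n = 0.166667

Trapezoidal rule: (h/2)[f(x₀) + 2f(x₁) + 2f(x₂) + ... + f(xₙ)]

x_0 = 0.2500, f(x_0) = 0.800000, coefficient = 1
x_1 = 0.4167, f(x_1) = 0.705882, coefficient = 2
x_2 = 0.5833, f(x_2) = 0.631579, coefficient = 2
x_3 = 0.7500, f(x_3) = 0.571429, coefficient = 2
x_4 = 0.9167, f(x_4) = 0.521739, coefficient = 2
x_5 = 1.0833, f(x_5) = 0.480000, coefficient = 2
x_6 = 1.2500, f(x_6) = 0.444444, coefficient = 1

I ≈ (0.166667/2) × 7.065702 = 0.588809
Exact value: 0.587787
Error: 0.001022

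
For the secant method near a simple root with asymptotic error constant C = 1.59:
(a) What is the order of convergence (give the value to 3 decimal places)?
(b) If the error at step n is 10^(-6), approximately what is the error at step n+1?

(a) Secant method has superlinear convergence with order φ = (1+√5)/2 ≈ 1.618.
    This means |e_{n+1}| ≈ C|e_n|^1.618.

(b) With |e_n| = 10^(-6) and C = 1.59:
    |e_{n+1}| ≈ 1.59 × (10^(-6))^1.618 = 1.59 × 10^(-9.71)

(a) ≈ 1.618 (golden ratio); (b) |e_{n+1}| ≈ 3.113e-10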